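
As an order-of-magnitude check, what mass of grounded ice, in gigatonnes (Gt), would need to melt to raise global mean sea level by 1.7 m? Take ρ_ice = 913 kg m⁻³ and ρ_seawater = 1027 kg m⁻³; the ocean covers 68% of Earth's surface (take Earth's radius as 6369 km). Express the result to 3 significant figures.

≈ 6.05×10^5 Gt

Required water volume = Δh × A = 1.7 m × 3.47×10^14 m² = 5.893×10^14 m³.
ρ_w = 1027 kg m⁻³, so the mass of water = 5.893×10^14 m³ × 1027 kg m⁻³ = 6.052×10^17 kg = 6.05×10^5 Gt (and the same mass of ice, by conservation).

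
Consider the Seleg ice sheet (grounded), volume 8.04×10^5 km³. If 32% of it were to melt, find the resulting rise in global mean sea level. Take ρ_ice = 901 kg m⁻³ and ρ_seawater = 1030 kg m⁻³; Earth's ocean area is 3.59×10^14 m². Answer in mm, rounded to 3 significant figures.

≈ 627 mm

Seleg: 0.32 × 8.04×10^5 km³ × (901/1030) = 2.251×10^5 km³ of water.
Spread over 3.59×10^14 m² of ocean, Δh = 2.251×10^14 / 3.59×10^14 = 0.627 m = 627 mm.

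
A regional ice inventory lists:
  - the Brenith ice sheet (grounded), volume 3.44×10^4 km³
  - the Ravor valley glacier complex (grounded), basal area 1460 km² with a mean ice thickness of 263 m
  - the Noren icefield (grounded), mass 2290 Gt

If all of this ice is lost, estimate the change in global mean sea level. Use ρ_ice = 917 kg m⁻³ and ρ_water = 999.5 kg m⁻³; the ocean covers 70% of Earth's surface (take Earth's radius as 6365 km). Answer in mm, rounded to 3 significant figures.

Brenith: 3.44×10^4 km³ × (917/999.5) = 3.156×10^4 km³ of water.
Ravor: ice volume = 1460 km² × 263 m = 384.0 km³; 384.0 × (917/999.5) = 352.3 km³ of water.
Noren: 2290 Gt = 2.290×10^15 kg; dividing by ρ_w = 999.5 kg m⁻³ gives 2.291×10^12 m³ of water.
Total added water ≈ 3.420×10^13 m³ over 3.56×10^14 m² → Δh = 0.0960 m = 96.0 mm.

≈ 96.0 mm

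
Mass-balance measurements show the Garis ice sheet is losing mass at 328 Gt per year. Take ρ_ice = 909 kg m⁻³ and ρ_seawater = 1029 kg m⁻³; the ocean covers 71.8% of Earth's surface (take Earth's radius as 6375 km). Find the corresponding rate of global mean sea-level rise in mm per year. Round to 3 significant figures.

ρ_w = 1029 kg m⁻³. Annual water volume added = 328 Gt / ρ_w = 3.280×10^14 kg / 1029 kg m⁻³ = 3.188×10^11 m³.
Δh per year = 3.188×10^11 / 3.67×10^14 = 8.69×10^-4 m = 0.869 mm.

≈ 0.869 mm/yr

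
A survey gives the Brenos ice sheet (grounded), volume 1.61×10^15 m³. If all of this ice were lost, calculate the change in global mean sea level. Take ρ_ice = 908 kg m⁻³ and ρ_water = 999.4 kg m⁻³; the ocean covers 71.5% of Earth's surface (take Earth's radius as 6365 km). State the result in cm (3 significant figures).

≈ 402 cm

Brenos: 1.61×10^15 m³ × (908/999.4) = 1.463×10^15 m³ of water.
Spread over 3.64×10^14 m² of ocean, Δh = 1.463×10^15 / 3.64×10^14 = 4.02 m = 402 cm.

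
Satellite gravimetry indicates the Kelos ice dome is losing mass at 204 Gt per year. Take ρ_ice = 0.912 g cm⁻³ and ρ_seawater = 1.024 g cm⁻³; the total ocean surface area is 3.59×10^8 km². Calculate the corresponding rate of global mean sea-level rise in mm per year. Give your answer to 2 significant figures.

ρ_w = 1.024 g cm⁻³ = 1024 kg m⁻³. Annual water volume added = 204 Gt / ρ_w = 2.040×10^14 kg / 1024 kg m⁻³ = 1.992×10^11 m³.
Δh per year = 1.992×10^11 / 3.59×10^14 = 5.55×10^-4 m = 0.55 mm.

≈ 0.55 mm/yr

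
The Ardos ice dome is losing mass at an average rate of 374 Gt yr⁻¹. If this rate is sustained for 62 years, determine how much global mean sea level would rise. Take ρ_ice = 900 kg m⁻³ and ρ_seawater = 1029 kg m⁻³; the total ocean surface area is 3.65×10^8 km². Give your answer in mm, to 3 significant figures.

Total mass lost = 374 Gt/yr × 62 yr = 2.319×10^4 Gt = 2.319×10^16 kg.
ρ_w = 1029 kg m⁻³, so water volume = 2.319×10^16 / 1029 = 2.253×10^13 m³.
Δh = 2.253×10^13 / 3.65×10^14 = 0.0617 m = 61.7 mm.

≈ 61.7 mm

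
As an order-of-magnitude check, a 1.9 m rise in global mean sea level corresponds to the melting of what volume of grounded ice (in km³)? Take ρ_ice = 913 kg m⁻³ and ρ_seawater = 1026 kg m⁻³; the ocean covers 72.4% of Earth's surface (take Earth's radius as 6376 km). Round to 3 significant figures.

Required water volume = Δh × A = 1.9 m × 3.70×10^14 m² = 7.027×10^14 m³ = 7.027×10^5 km³.
Ice volume = water volume × ρ_w/ρ_ice = 7.027×10^5 × 1026/913 = 7.90×10^5 km³.

≈ 7.90×10^5 km³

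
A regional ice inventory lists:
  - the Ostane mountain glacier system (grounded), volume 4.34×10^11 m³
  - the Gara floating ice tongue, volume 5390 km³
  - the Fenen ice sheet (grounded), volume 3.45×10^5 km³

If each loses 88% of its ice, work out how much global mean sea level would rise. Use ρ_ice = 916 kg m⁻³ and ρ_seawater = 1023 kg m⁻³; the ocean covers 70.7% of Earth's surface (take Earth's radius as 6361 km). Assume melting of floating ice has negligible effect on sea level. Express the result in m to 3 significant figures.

≈ 0.757 m

Ostane: 0.88 × 4.34×10^11 m³ × (916/1023) = 3.420×10^11 m³ of water.
The Gara floating ice tongue is floating and already displaces its own weight of water, so its melt adds essentially nothing to sea level.
Fenen: 0.88 × 3.45×10^5 km³ × (916/1023) = 2.718×10^5 km³ of water.
Total added water ≈ 2.722×10^14 m³ over 3.59×10^14 m² → Δh = 0.757 m.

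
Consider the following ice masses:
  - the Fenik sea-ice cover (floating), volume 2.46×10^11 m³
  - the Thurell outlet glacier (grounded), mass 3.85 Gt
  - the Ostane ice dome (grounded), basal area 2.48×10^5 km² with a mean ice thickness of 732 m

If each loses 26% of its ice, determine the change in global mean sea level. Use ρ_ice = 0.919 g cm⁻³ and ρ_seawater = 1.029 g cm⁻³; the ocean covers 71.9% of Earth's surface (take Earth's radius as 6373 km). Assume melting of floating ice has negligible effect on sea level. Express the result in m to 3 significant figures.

The Fenik sea-ice cover is floating and already displaces its own weight of water, so its melt adds essentially nothing to sea level.
Thurell: 0.26 × 3.85 Gt = 1.001×10^12 kg; dividing by ρ_w = 1.029 g cm⁻³ = 1029 kg m⁻³ gives 9.728×10^8 m³ of water.
Ostane: ice volume = 2.48×10^5 km² × 732 m = 1.815×10^5 km³; 0.26 × 1.815×10^5 × (919/1029) = 4.215×10^4 km³ of water.
Total added water ≈ 4.215×10^13 m³ over 3.67×10^14 m² → Δh = 0.115 m.

≈ 0.115 m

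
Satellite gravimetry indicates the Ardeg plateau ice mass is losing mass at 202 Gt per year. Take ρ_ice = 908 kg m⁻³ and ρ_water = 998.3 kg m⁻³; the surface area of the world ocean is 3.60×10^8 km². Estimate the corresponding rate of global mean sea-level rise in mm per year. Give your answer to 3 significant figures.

≈ 0.562 mm/yr

ρ_w = 998.3 kg m⁻³. Annual water volume added = 202 Gt / ρ_w = 2.020×10^14 kg / 998.3 kg m⁻³ = 2.023×10^11 m³.
Δh per year = 2.023×10^11 / 3.60×10^14 = 5.62×10^-4 m = 0.562 mm.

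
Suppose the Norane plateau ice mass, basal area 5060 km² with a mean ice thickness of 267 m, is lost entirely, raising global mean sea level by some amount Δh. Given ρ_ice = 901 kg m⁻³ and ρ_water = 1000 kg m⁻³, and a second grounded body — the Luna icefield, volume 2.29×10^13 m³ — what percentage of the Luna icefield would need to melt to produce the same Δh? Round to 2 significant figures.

Equal sea-level rise means equal mass of meltwater, i.e. equal mass of ice lost.
Ice mass of Norane: 1.217×10^15 kg; ice mass of Luna: 2.063×10^16 kg.
Fraction required = 1.217×10^15 / 2.063×10^16 = 0.0590 → 5.9 %.

≈ 5.9 %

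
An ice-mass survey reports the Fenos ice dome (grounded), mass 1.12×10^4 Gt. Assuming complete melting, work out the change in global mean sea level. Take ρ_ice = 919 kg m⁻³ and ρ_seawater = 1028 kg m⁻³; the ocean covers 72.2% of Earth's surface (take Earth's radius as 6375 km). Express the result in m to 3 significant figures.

≈ 0.0295 m

Fenos: 1.12×10^4 Gt = 1.120×10^16 kg; dividing by ρ_w = 1028 kg m⁻³ gives 1.089×10^13 m³ of water.
Spread over 3.69×10^14 m² of ocean, Δh = 1.089×10^13 / 3.69×10^14 = 0.0295 m.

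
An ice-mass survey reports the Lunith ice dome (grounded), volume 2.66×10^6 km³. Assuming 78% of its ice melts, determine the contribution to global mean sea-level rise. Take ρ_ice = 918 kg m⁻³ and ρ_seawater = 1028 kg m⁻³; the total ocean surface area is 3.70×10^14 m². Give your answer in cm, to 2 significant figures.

Lunith: 0.78 × 2.66×10^6 km³ × (918/1028) = 1.853×10^6 km³ of water.
Spread over 3.70×10^14 m² of ocean, Δh = 1.853×10^15 / 3.70×10^14 = 5.01 m = 500 cm.

≈ 500 cm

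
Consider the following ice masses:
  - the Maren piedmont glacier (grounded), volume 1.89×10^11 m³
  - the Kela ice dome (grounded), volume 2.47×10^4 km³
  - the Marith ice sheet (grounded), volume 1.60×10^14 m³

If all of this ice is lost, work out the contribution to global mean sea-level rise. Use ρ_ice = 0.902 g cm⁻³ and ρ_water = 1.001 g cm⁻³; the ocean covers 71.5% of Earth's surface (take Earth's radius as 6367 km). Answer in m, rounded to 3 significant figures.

Maren: 1.89×10^11 m³ × (902/1001) = 1.703×10^11 m³ of water.
Kela: 2.47×10^4 km³ × (902/1001) = 2.226×10^4 km³ of water.
Marith: 1.60×10^14 m³ × (902/1001) = 1.442×10^14 m³ of water.
Total added water ≈ 1.666×10^14 m³ over 3.64×10^14 m² → Δh = 0.457 m.

≈ 0.457 m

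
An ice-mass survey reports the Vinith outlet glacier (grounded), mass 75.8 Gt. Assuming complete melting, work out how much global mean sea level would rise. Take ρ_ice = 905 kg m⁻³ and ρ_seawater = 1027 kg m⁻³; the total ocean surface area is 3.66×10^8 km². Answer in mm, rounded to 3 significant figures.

Vinith: 75.8 Gt = 7.580×10^13 kg; dividing by ρ_w = 1027 kg m⁻³ gives 7.381×10^10 m³ of water.
Spread over 3.66×10^14 m² of ocean, Δh = 7.381×10^10 / 3.66×10^14 = 2.02×10^-4 m = 0.202 mm.

≈ 0.202 mm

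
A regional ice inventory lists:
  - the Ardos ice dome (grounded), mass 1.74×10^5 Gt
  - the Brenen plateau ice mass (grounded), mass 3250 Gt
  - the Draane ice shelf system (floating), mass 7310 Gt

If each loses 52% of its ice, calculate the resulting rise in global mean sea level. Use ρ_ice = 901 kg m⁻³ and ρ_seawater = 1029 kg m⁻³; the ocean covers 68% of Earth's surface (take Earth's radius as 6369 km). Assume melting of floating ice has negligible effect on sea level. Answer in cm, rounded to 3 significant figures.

≈ 25.8 cm

Ardos: 0.52 × 1.74×10^5 Gt = 9.048×10^16 kg; dividing by ρ_w = 1029 kg m⁻³ gives 8.793×10^13 m³ of water.
Brenen: 0.52 × 3250 Gt = 1.690×10^15 kg; dividing by ρ_w = 1029 kg m⁻³ gives 1.642×10^12 m³ of water.
The Draane ice shelf system is floating and already displaces its own weight of water, so its melt adds essentially nothing to sea level.
Total added water ≈ 8.957×10^13 m³ over 3.47×10^14 m² → Δh = 0.258 m = 25.8 cm.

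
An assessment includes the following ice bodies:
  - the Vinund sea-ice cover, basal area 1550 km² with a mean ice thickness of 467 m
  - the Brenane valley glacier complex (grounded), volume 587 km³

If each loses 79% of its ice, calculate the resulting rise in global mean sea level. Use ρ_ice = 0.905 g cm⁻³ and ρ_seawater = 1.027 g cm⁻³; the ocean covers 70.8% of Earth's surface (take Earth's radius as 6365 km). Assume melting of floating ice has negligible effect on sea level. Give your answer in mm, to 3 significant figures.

The Vinund sea-ice cover is floating and already displaces its own weight of water, so its melt adds essentially nothing to sea level.
Brenane: 0.79 × 587 km³ × (905/1027) = 408.6 km³ of water.
Total added water ≈ 4.086×10^11 m³ over 3.60×10^14 m² → Δh = 1.13×10^-3 m = 1.13 mm.

≈ 1.13 mm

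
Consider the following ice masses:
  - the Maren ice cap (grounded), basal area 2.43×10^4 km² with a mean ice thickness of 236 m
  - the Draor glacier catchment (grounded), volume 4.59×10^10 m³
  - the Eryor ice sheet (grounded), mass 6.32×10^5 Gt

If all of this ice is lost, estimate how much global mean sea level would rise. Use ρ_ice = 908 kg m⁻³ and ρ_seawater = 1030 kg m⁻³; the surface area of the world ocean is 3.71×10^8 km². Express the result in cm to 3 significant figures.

Maren: ice volume = 2.43×10^4 km² × 236 m = 5735 km³; 5735 × (908/1030) = 5056 km³ of water.
Draor: 4.59×10^10 m³ × (908/1030) = 4.046×10^10 m³ of water.
Eryor: 6.32×10^5 Gt = 6.320×10^17 kg; dividing by ρ_w = 1030 kg m⁻³ gives 6.136×10^14 m³ of water.
Total added water ≈ 6.187×10^14 m³ over 3.71×10^14 m² → Δh = 1.67 m = 167 cm.

≈ 167 cm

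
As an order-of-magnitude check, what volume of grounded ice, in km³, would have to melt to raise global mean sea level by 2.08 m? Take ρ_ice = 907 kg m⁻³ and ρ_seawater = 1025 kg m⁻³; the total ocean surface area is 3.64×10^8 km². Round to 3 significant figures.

Required water volume = Δh × A = 2.08 m × 3.64×10^14 m² = 7.571×10^14 m³ = 7.571×10^5 km³.
Ice volume = water volume × ρ_w/ρ_ice = 7.571×10^5 × 1025/907 = 8.56×10^5 km³.

≈ 8.56×10^5 km³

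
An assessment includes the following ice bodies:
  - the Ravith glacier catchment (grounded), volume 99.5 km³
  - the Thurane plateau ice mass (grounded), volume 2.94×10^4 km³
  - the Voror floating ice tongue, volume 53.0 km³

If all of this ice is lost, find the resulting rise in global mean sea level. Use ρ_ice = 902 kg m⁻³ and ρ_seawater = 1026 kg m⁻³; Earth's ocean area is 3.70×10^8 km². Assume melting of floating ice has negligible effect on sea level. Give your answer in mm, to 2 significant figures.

Ravith: 99.5 km³ × (902/1026) = 87.47 km³ of water.
Thurane: 2.94×10^4 km³ × (902/1026) = 2.585×10^4 km³ of water.
The Voror floating ice tongue is floating and already displaces its own weight of water, so its melt adds essentially nothing to sea level.
Total added water ≈ 2.593×10^13 m³ over 3.70×10^14 m² → Δh = 0.0701 m = 70 mm.

≈ 70 mm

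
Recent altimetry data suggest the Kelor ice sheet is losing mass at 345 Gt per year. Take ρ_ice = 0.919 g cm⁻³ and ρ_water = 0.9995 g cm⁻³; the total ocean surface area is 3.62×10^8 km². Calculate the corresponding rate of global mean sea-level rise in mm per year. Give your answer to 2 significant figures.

≈ 0.95 mm/yr

ρ_w = 0.9995 g cm⁻³ = 999.5 kg m⁻³. Annual water volume added = 345 Gt / ρ_w = 3.450×10^14 kg / 999.5 kg m⁻³ = 3.452×10^11 m³.
Δh per year = 3.452×10^11 / 3.62×10^14 = 9.54×10^-4 m = 0.95 mm.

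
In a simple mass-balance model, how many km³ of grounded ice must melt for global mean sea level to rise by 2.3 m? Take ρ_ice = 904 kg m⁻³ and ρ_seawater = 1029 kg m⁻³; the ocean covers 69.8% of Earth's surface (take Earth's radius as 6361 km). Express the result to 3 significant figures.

≈ 9.29×10^5 km³

Required water volume = Δh × A = 2.3 m × 3.55×10^14 m² = 8.163×10^14 m³ = 8.163×10^5 km³.
Ice volume = water volume × ρ_w/ρ_ice = 8.163×10^5 × 1029/904 = 9.29×10^5 km³.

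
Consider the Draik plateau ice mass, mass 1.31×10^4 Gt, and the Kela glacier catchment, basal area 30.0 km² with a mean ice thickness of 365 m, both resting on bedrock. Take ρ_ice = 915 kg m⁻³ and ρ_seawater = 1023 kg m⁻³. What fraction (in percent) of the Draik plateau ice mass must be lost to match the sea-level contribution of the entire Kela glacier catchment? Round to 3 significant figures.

Equal sea-level rise means equal mass of meltwater, i.e. equal mass of ice lost.
Ice mass of Kela: 1.002×10^13 kg; ice mass of Draik: 1.310×10^16 kg.
Fraction required = 1.002×10^13 / 1.310×10^16 = 7.65×10^-4 → 0.0765 %.

≈ 0.0765 %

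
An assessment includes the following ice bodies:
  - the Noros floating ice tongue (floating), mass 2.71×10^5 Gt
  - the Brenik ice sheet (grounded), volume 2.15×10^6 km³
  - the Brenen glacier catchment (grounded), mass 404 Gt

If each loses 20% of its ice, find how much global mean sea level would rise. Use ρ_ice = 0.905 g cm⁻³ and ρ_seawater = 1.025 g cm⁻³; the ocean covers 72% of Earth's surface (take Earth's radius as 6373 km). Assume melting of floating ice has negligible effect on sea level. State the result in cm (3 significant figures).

The Noros floating ice tongue is floating and already displaces its own weight of water, so its melt adds essentially nothing to sea level.
Brenik: 0.2 × 2.15×10^6 km³ × (905/1025) = 3.797×10^5 km³ of water.
Brenen: 0.2 × 404 Gt = 8.080×10^13 kg; dividing by ρ_w = 1.025 g cm⁻³ = 1025 kg m⁻³ gives 7.883×10^10 m³ of water.
Total added water ≈ 3.797×10^14 m³ over 3.67×10^14 m² → Δh = 1.03 m = 103 cm.

≈ 103 cm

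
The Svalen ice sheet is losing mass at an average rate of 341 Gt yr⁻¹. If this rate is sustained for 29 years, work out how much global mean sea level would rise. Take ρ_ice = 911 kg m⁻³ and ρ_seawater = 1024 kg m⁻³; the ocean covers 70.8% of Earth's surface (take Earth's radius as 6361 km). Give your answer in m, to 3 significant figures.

≈ 0.0268 m

Total mass lost = 341 Gt/yr × 29 yr = 9889 Gt = 9.889×10^15 kg.
ρ_w = 1024 kg m⁻³, so water volume = 9.889×10^15 / 1024 = 9.657×10^12 m³.
Δh = 9.657×10^12 / 3.60×10^14 = 0.0268 m.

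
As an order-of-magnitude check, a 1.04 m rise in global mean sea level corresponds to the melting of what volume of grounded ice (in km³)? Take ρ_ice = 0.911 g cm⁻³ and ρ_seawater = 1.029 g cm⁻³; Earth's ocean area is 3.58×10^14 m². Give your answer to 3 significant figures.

Required water volume = Δh × A = 1.04 m × 3.58×10^14 m² = 3.723×10^14 m³ = 3.723×10^5 km³.
Ice volume = water volume × ρ_w/ρ_ice = 3.723×10^5 × 1029/911 = 4.21×10^5 km³.

≈ 4.21×10^5 km³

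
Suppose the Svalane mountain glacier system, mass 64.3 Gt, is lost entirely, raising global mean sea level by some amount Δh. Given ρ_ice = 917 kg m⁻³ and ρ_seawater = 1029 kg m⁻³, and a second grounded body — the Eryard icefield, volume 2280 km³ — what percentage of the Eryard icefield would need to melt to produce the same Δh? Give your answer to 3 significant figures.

Equal sea-level rise means equal mass of meltwater, i.e. equal mass of ice lost.
Ice mass of Svalane: 6.430×10^13 kg; ice mass of Eryard: 2.091×10^15 kg.
Fraction required = 6.430×10^13 / 2.091×10^15 = 0.0308 → 3.08 %.

≈ 3.08 %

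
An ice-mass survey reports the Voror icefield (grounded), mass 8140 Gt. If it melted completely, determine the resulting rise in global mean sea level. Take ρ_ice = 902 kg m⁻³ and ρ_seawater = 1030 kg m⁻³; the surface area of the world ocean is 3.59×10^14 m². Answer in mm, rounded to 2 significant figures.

Voror: 8140 Gt = 8.140×10^15 kg; dividing by ρ_w = 1030 kg m⁻³ gives 7.903×10^12 m³ of water.
Spread over 3.59×10^14 m² of ocean, Δh = 7.903×10^12 / 3.59×10^14 = 0.0220 m = 22 mm.

≈ 22 mm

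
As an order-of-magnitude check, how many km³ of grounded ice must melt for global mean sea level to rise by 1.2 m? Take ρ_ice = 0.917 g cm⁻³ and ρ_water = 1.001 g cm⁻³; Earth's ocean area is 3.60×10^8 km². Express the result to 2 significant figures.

≈ 4.7×10^5 km³

Required water volume = Δh × A = 1.2 m × 3.60×10^14 m² = 4.320×10^14 m³ = 4.320×10^5 km³.
Ice volume = water volume × ρ_w/ρ_ice = 4.320×10^5 × 1001/917 = 4.7×10^5 km³.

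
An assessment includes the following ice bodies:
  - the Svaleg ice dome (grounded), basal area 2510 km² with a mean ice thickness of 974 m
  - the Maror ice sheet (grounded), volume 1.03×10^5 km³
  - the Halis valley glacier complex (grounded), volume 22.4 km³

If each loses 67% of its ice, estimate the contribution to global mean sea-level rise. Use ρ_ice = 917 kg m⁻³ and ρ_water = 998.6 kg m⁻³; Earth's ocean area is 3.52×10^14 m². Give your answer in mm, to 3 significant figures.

Svaleg: ice volume = 2510 km² × 974 m = 2445 km³; 0.67 × 2445 × (917/998.6) = 1504 km³ of water.
Maror: 0.67 × 1.03×10^5 km³ × (917/998.6) = 6.337×10^4 km³ of water.
Halis: 0.67 × 22.4 km³ × (917/998.6) = 13.78 km³ of water.
Total added water ≈ 6.489×10^13 m³ over 3.52×10^14 m² → Δh = 0.184 m = 184 mm.

≈ 184 mm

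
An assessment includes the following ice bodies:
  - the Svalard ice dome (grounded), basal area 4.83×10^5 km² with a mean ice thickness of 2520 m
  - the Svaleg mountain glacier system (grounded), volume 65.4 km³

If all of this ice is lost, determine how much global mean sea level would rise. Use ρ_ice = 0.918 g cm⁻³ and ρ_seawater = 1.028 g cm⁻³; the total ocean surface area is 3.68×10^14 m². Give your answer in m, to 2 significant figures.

Svalard: ice volume = 4.83×10^5 km² × 2520 m = 1.217×10^6 km³; 1.217×10^6 × (918/1028) = 1.087×10^6 km³ of water.
Svaleg: 65.4 km³ × (918/1028) = 58.40 km³ of water.
Total added water ≈ 1.087×10^15 m³ over 3.68×10^14 m² → Δh = 2.95 m.

≈ 3.0 m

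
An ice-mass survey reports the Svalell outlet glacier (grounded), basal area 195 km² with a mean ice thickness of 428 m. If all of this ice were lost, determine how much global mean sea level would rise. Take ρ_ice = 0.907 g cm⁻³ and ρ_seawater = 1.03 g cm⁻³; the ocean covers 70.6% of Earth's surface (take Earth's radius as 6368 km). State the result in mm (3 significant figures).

≈ 0.204 mm

Svalell: ice volume = 195 km² × 428 m = 83.46 km³; 83.46 × (907/1030) = 73.49 km³ of water.
Spread over 3.60×10^14 m² of ocean, Δh = 7.349×10^10 / 3.60×10^14 = 2.04×10^-4 m = 0.204 mm.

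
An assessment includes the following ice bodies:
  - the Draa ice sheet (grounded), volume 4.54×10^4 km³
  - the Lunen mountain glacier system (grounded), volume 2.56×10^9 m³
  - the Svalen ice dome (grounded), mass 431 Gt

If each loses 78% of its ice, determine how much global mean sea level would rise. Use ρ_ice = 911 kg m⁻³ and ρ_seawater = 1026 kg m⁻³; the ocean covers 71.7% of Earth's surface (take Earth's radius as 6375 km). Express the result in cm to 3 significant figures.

≈ 8.68 cm

Draa: 0.78 × 4.54×10^4 km³ × (911/1026) = 3.144×10^4 km³ of water.
Lunen: 0.78 × 2.56×10^9 m³ × (911/1026) = 1.773×10^9 m³ of water.
Svalen: 0.78 × 431 Gt = 3.362×10^14 kg; dividing by ρ_w = 1026 kg m⁻³ gives 3.277×10^11 m³ of water.
Total added water ≈ 3.177×10^13 m³ over 3.66×10^14 m² → Δh = 0.0868 m = 8.68 cm.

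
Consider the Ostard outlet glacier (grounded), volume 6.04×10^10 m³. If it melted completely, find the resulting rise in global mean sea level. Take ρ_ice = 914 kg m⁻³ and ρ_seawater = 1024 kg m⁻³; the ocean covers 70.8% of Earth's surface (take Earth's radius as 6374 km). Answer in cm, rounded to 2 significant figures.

≈ 0.015 cm

Ostard: 6.04×10^10 m³ × (914/1024) = 5.391×10^10 m³ of water.
Spread over 3.61×10^14 m² of ocean, Δh = 5.391×10^10 / 3.61×10^14 = 1.49×10^-4 m = 0.015 cm.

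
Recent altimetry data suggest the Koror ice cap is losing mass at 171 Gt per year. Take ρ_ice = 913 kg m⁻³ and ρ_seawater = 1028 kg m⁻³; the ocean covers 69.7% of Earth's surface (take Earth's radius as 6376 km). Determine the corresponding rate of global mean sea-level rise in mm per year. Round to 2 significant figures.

≈ 0.47 mm/yr

ρ_w = 1028 kg m⁻³. Annual water volume added = 171 Gt / ρ_w = 1.710×10^14 kg / 1028 kg m⁻³ = 1.663×10^11 m³.
Δh per year = 1.663×10^11 / 3.56×10^14 = 4.67×10^-4 m = 0.47 mm.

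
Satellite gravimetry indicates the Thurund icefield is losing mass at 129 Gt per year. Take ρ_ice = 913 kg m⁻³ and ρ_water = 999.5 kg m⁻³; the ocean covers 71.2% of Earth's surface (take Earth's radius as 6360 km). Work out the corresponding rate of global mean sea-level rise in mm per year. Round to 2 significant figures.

≈ 0.36 mm/yr

ρ_w = 999.5 kg m⁻³. Annual water volume added = 129 Gt / ρ_w = 1.290×10^14 kg / 999.5 kg m⁻³ = 1.291×10^11 m³.
Δh per year = 1.291×10^11 / 3.62×10^14 = 3.57×10^-4 m = 0.36 mm.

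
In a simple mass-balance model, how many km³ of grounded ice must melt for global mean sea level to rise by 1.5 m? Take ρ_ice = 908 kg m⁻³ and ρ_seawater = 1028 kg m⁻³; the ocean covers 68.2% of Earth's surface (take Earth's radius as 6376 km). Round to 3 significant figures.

Required water volume = Δh × A = 1.5 m × 3.48×10^14 m² = 5.226×10^14 m³ = 5.226×10^5 km³.
Ice volume = water volume × ρ_w/ρ_ice = 5.226×10^5 × 1028/908 = 5.92×10^5 km³.

≈ 5.92×10^5 km³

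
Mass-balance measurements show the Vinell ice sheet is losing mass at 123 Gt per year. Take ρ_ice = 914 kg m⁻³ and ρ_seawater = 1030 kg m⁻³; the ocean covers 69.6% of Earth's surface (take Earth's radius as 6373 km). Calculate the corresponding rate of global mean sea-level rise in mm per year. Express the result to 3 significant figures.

≈ 0.336 mm/yr

ρ_w = 1030 kg m⁻³. Annual water volume added = 123 Gt / ρ_w = 1.230×10^14 kg / 1030 kg m⁻³ = 1.194×10^11 m³.
Δh per year = 1.194×10^11 / 3.55×10^14 = 3.36×10^-4 m = 0.336 mm.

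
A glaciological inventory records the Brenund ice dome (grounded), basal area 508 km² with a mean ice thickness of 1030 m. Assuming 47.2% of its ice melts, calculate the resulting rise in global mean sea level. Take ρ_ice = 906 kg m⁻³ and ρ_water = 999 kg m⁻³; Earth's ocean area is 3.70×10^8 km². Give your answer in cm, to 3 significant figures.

≈ 0.0605 cm

Brenund: ice volume = 508 km² × 1030 m = 523.2 km³; 0.472 × 523.2 × (906/999) = 224.0 km³ of water.
Spread over 3.70×10^14 m² of ocean, Δh = 2.240×10^11 / 3.70×10^14 = 6.05×10^-4 m = 0.0605 cm.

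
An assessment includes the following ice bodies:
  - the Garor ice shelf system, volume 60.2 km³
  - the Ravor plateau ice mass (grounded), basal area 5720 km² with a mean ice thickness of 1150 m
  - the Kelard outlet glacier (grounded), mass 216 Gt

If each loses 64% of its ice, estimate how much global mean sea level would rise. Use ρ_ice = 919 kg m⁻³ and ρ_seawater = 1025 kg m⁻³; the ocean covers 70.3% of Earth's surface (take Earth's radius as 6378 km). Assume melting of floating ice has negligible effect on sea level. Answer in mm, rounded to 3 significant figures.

≈ 10.9 mm

The Garor ice shelf system is floating and already displaces its own weight of water, so its melt adds essentially nothing to sea level.
Ravor: ice volume = 5720 km² × 1150 m = 6578 km³; 0.64 × 6578 × (919/1025) = 3775 km³ of water.
Kelard: 0.64 × 216 Gt = 1.382×10^14 kg; dividing by ρ_w = 1025 kg m⁻³ gives 1.349×10^11 m³ of water.
Total added water ≈ 3.909×10^12 m³ over 3.59×10^14 m² → Δh = 0.0109 m = 10.9 mm.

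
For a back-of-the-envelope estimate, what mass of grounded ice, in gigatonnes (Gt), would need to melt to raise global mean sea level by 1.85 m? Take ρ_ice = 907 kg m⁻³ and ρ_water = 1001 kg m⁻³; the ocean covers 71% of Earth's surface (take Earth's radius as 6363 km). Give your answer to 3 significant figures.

≈ 6.69×10^5 Gt

Required water volume = Δh × A = 1.85 m × 3.61×10^14 m² = 6.683×10^14 m³.
ρ_w = 1001 kg m⁻³, so the mass of water = 6.683×10^14 m³ × 1001 kg m⁻³ = 6.690×10^17 kg = 6.69×10^5 Gt (and the same mass of ice, by conservation).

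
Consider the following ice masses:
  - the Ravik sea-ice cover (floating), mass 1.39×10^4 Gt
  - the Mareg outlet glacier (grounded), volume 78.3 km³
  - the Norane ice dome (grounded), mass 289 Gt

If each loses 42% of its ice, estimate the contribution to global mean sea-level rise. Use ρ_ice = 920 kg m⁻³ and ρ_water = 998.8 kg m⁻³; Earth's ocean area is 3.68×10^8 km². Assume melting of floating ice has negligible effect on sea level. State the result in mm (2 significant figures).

≈ 0.41 mm

The Ravik sea-ice cover is floating and already displaces its own weight of water, so its melt adds essentially nothing to sea level.
Mareg: 0.42 × 78.3 km³ × (920/998.8) = 30.29 km³ of water.
Norane: 0.42 × 289 Gt = 1.214×10^14 kg; dividing by ρ_w = 998.8 kg m⁻³ gives 1.215×10^11 m³ of water.
Total added water ≈ 1.518×10^11 m³ over 3.68×10^14 m² → Δh = 4.13×10^-4 m = 0.41 mm.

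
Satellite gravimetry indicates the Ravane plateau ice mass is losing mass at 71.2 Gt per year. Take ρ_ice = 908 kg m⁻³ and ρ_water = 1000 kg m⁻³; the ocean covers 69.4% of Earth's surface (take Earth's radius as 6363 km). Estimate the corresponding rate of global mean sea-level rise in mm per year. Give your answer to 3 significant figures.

ρ_w = 1000 kg m⁻³. Annual water volume added = 71.2 Gt / ρ_w = 7.120×10^13 kg / 1000 kg m⁻³ = 7.120×10^10 m³.
Δh per year = 7.120×10^10 / 3.53×10^14 = 2.02×10^-4 m = 0.202 mm.

≈ 0.202 mm/yr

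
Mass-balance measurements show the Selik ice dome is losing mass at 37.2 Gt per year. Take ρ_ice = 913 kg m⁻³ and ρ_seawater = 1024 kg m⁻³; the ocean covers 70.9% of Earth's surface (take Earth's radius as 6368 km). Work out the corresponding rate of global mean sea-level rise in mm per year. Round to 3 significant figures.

≈ 0.101 mm/yr

ρ_w = 1024 kg m⁻³. Annual water volume added = 37.2 Gt / ρ_w = 3.720×10^13 kg / 1024 kg m⁻³ = 3.633×10^10 m³.
Δh per year = 3.633×10^10 / 3.61×10^14 = 1.01×10^-4 m = 0.101 mm.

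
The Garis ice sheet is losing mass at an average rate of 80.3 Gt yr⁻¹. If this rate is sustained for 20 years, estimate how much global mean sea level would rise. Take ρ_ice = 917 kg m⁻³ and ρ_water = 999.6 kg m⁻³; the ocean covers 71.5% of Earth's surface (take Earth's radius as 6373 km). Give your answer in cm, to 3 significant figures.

Total mass lost = 80.3 Gt/yr × 20 yr = 1606 Gt = 1.606×10^15 kg.
ρ_w = 999.6 kg m⁻³, so water volume = 1.606×10^15 / 999.6 = 1.607×10^12 m³.
Δh = 1.607×10^12 / 3.65×10^14 = 4.40×10^-3 m = 0.440 cm.

≈ 0.440 cm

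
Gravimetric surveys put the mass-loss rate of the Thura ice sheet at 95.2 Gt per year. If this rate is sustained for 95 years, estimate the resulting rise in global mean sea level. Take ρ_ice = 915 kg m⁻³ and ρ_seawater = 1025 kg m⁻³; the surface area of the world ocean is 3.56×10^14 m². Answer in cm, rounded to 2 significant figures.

Total mass lost = 95.2 Gt/yr × 95 yr = 9044 Gt = 9.044×10^15 kg.
ρ_w = 1025 kg m⁻³, so water volume = 9.044×10^15 / 1025 = 8.823×10^12 m³.
Δh = 8.823×10^12 / 3.56×10^14 = 0.0248 m = 2.5 cm.

≈ 2.5 cm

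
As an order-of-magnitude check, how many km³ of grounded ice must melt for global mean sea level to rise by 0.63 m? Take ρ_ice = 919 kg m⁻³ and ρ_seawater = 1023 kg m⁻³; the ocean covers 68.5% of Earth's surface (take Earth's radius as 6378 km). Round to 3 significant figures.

≈ 2.46×10^5 km³

Required water volume = Δh × A = 0.63 m × 3.50×10^14 m² = 2.206×10^14 m³ = 2.206×10^5 km³.
Ice volume = water volume × ρ_w/ρ_ice = 2.206×10^5 × 1023/919 = 2.46×10^5 km³.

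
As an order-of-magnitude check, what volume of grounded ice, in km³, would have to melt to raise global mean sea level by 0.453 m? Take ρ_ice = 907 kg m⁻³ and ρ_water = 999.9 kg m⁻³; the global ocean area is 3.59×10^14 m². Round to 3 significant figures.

≈ 1.79×10^5 km³

Required water volume = Δh × A = 0.453 m × 3.59×10^14 m² = 1.626×10^14 m³ = 1.626×10^5 km³.
Ice volume = water volume × ρ_w/ρ_ice = 1.626×10^5 × 999.9/907 = 1.79×10^5 km³.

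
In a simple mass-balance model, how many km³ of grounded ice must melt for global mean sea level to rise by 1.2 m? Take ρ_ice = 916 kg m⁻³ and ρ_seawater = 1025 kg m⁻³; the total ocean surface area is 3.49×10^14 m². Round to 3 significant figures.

≈ 4.69×10^5 km³

Required water volume = Δh × A = 1.2 m × 3.49×10^14 m² = 4.188×10^14 m³ = 4.188×10^5 km³.
Ice volume = water volume × ρ_w/ρ_ice = 4.188×10^5 × 1025/916 = 4.69×10^5 km³.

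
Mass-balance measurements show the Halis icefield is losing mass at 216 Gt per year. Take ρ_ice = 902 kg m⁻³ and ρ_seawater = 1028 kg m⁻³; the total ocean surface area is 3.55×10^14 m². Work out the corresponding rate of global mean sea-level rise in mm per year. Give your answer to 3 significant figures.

≈ 0.592 mm/yr

ρ_w = 1028 kg m⁻³. Annual water volume added = 216 Gt / ρ_w = 2.160×10^14 kg / 1028 kg m⁻³ = 2.101×10^11 m³.
Δh per year = 2.101×10^11 / 3.55×10^14 = 5.92×10^-4 m = 0.592 mm.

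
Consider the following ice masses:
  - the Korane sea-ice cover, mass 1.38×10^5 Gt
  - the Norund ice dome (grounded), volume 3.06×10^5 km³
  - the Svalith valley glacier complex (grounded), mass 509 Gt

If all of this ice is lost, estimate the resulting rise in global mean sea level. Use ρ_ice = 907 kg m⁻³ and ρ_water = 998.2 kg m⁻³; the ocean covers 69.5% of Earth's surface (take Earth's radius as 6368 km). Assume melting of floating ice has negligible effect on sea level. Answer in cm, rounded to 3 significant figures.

≈ 78.7 cm

The Korane sea-ice cover is floating and already displaces its own weight of water, so its melt adds essentially nothing to sea level.
Norund: 3.06×10^5 km³ × (907/998.2) = 2.780×10^5 km³ of water.
Svalith: 509 Gt = 5.090×10^14 kg; dividing by ρ_w = 998.2 kg m⁻³ gives 5.099×10^11 m³ of water.
Total added water ≈ 2.786×10^14 m³ over 3.54×10^14 m² → Δh = 0.787 m = 78.7 cm.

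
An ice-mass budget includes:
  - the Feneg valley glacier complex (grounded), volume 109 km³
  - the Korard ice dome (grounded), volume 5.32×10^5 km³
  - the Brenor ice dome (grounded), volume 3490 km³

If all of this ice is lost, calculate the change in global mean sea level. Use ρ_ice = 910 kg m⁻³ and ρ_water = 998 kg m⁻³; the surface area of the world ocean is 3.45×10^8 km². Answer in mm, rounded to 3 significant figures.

≈ 1420 mm

Feneg: 109 km³ × (910/998) = 99.39 km³ of water.
Korard: 5.32×10^5 km³ × (910/998) = 4.851×10^5 km³ of water.
Brenor: 3490 km³ × (910/998) = 3182 km³ of water.
Total added water ≈ 4.884×10^14 m³ over 3.45×10^14 m² → Δh = 1.42 m = 1420 mm.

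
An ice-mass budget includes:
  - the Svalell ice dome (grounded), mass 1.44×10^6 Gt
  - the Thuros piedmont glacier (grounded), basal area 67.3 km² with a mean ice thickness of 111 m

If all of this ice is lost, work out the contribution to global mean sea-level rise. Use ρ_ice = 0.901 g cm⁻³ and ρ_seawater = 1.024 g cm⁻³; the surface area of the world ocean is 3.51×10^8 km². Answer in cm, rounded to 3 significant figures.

≈ 401 cm

Svalell: 1.44×10^6 Gt = 1.440×10^18 kg; dividing by ρ_w = 1.024 g cm⁻³ = 1024 kg m⁻³ gives 1.406×10^15 m³ of water.
Thuros: ice volume = 67.3 km² × 111 m = 7.470 km³; 7.470 × (901/1024) = 6.573 km³ of water.
Total added water ≈ 1.406×10^15 m³ over 3.51×10^14 m² → Δh = 4.01 m = 401 cm.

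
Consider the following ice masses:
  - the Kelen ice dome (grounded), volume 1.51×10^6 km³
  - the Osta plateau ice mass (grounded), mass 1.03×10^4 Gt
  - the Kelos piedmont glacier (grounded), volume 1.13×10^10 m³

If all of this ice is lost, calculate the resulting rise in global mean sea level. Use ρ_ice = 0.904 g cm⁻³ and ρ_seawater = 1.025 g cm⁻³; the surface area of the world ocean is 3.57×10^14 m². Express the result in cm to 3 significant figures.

≈ 376 cm

Kelen: 1.51×10^6 km³ × (904/1025) = 1.332×10^6 km³ of water.
Osta: 1.03×10^4 Gt = 1.030×10^16 kg; dividing by ρ_w = 1.025 g cm⁻³ = 1025 kg m⁻³ gives 1.005×10^13 m³ of water.
Kelos: 1.13×10^10 m³ × (904/1025) = 9.966×10^9 m³ of water.
Total added water ≈ 1.342×10^15 m³ over 3.57×10^14 m² → Δh = 3.76 m = 376 cm.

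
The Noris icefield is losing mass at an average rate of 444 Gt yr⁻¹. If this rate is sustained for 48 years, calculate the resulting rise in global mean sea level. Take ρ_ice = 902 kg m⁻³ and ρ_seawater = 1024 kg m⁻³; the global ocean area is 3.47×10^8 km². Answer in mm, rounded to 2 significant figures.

≈ 60 mm

Total mass lost = 444 Gt/yr × 48 yr = 2.131×10^4 Gt = 2.131×10^16 kg.
ρ_w = 1024 kg m⁻³, so water volume = 2.131×10^16 / 1024 = 2.081×10^13 m³.
Δh = 2.081×10^13 / 3.47×10^14 = 0.0600 m = 60 mm.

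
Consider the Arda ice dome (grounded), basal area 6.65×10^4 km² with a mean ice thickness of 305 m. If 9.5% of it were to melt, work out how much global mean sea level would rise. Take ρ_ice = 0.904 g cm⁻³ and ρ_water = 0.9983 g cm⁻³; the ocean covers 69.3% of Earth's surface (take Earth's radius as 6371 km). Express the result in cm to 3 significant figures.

Arda: ice volume = 6.65×10^4 km² × 305 m = 2.028×10^4 km³; 0.095 × 2.028×10^4 × (904/998.3) = 1745 km³ of water.
Spread over 3.53×10^14 m² of ocean, Δh = 1.745×10^12 / 3.53×10^14 = 4.94×10^-3 m = 0.494 cm.

≈ 0.494 cm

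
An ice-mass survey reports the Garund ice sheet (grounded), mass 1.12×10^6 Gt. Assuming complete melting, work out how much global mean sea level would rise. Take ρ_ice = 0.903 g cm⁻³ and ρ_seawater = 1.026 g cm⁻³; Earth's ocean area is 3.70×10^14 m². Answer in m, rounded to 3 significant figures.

Garund: 1.12×10^6 Gt = 1.120×10^18 kg; dividing by ρ_w = 1.026 g cm⁻³ = 1026 kg m⁻³ gives 1.092×10^15 m³ of water.
Spread over 3.70×10^14 m² of ocean, Δh = 1.092×10^15 / 3.70×10^14 = 2.95 m.

≈ 2.95 m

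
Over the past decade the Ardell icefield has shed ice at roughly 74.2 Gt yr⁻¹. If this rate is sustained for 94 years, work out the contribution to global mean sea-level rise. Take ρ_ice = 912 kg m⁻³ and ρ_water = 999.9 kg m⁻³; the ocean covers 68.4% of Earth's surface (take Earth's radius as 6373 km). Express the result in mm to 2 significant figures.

≈ 20 mm

Total mass lost = 74.2 Gt/yr × 94 yr = 6975 Gt = 6.975×10^15 kg.
ρ_w = 999.9 kg m⁻³, so water volume = 6.975×10^15 / 999.9 = 6.975×10^12 m³.
Δh = 6.975×10^12 / 3.49×10^14 = 0.0200 m = 20 mm.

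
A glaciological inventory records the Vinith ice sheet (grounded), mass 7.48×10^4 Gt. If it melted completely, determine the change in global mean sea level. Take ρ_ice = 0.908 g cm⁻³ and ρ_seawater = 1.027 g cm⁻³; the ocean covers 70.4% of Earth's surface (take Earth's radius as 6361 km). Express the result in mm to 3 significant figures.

Vinith: 7.48×10^4 Gt = 7.480×10^16 kg; dividing by ρ_w = 1.027 g cm⁻³ = 1027 kg m⁻³ gives 7.283×10^13 m³ of water.
Spread over 3.58×10^14 m² of ocean, Δh = 7.283×10^13 / 3.58×10^14 = 0.203 m = 203 mm.

≈ 203 mm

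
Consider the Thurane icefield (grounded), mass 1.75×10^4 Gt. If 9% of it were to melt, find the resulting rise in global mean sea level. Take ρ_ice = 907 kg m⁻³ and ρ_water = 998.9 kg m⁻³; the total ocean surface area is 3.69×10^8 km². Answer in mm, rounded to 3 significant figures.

≈ 4.27 mm

Thurane: 0.09 × 1.75×10^4 Gt = 1.575×10^15 kg; dividing by ρ_w = 998.9 kg m⁻³ gives 1.577×10^12 m³ of water.
Spread over 3.69×10^14 m² of ocean, Δh = 1.577×10^12 / 3.69×10^14 = 4.27×10^-3 m = 4.27 mm.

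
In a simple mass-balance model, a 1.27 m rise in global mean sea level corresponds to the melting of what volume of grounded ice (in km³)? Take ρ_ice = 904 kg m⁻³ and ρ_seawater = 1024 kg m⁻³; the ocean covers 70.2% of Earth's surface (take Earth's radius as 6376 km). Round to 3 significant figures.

Required water volume = Δh × A = 1.27 m × 3.59×10^14 m² = 4.555×10^14 m³ = 4.555×10^5 km³.
Ice volume = water volume × ρ_w/ρ_ice = 4.555×10^5 × 1024/904 = 5.16×10^5 km³.

≈ 5.16×10^5 km³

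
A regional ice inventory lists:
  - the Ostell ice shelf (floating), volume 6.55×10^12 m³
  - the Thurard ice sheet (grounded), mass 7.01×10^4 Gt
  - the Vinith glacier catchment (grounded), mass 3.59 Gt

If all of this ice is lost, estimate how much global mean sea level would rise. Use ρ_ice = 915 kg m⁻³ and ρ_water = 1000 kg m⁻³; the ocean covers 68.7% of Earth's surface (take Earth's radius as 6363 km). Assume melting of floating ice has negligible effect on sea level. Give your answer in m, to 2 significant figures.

The Ostell ice shelf is floating and already displaces its own weight of water, so its melt adds essentially nothing to sea level.
Thurard: 7.01×10^4 Gt = 7.010×10^16 kg; dividing by ρ_w = 1000 kg m⁻³ gives 7.010×10^13 m³ of water.
Vinith: 3.59 Gt = 3.590×10^12 kg; dividing by ρ_w = 1000 kg m⁻³ gives 3.590×10^9 m³ of water.
Total added water ≈ 7.010×10^13 m³ over 3.50×10^14 m² → Δh = 0.201 m.

≈ 0.20 m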